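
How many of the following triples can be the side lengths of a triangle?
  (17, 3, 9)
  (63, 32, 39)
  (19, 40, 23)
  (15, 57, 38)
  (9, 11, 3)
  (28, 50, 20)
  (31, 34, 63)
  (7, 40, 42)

5

(3,9,17): 3+9 ≤ 17 → not valid
(32,39,63): 32+39 > 63 → valid
(19,23,40): 19+23 > 40 → valid
(15,38,57): 15+38 ≤ 57 → not valid
(3,9,11): 3+9 > 11 → valid
(20,28,50): 20+28 ≤ 50 → not valid
(31,34,63): 31+34 > 63 → valid
(7,40,42): 7+40 > 42 → valid
5 of the 8 triples form a triangle.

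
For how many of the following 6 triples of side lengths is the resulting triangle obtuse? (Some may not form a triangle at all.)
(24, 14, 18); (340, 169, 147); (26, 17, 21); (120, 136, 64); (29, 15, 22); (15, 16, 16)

2

(24,14,18): 14²+18² = 520 < 576 = 24² → obtuse
(340,169,147): 147+169 ≤ 340, not a triangle
(26,17,21): 17²+21² = 730 > 676 = 26² → acute
(120,136,64): 64²+120² = 18496 = 136² → right
(29,15,22): 15²+22² = 709 < 841 = 29² → obtuse
(15,16,16): 15²+16² = 481 > 256 = 16² → acute
2 of the 6 are obtuse.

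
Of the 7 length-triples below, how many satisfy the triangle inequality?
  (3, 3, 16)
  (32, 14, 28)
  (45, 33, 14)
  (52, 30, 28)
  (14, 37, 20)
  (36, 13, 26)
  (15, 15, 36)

4

(3,3,16): 3+3 ≤ 16 → not valid
(14,28,32): 14+28 > 32 → valid
(14,33,45): 14+33 > 45 → valid
(28,30,52): 28+30 > 52 → valid
(14,20,37): 14+20 ≤ 37 → not valid
(13,26,36): 13+26 > 36 → valid
(15,15,36): 15+15 ≤ 36 → not valid
4 of the 7 triples form a triangle.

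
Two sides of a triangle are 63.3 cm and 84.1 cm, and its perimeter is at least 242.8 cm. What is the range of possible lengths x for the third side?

Triangle inequality alone gives 20.8 < x < 147.4.
The perimeter condition gives x ≥ 242.8 − 63.3 − 84.1 = 95.4.
Intersecting the two: 95.4 ≤ x < 147.4.

95.4 ≤ x < 147.4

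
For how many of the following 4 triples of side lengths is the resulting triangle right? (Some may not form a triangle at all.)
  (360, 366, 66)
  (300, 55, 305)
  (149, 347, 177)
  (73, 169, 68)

2

(360,366,66): 66²+360² = 133956 = 366² → right
(300,55,305): 55²+300² = 93025 = 305² → right
(149,347,177): 149+177 ≤ 347, not a triangle
(73,169,68): 68+73 ≤ 169, not a triangle
2 of the 4 are right.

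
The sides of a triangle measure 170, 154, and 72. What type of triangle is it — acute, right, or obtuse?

right

Compare the square of the longest side to the sum of squares of the other two: 72² + 154² = 28900 = 170².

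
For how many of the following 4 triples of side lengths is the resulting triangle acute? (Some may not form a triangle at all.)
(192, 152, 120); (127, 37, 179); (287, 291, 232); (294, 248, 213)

3

(192,152,120): 120²+152² = 37504 > 36864 = 192² → acute
(127,37,179): 37+127 ≤ 179, not a triangle
(287,291,232): 232²+287² = 136193 > 84681 = 291² → acute
(294,248,213): 213²+248² = 106873 > 86436 = 294² → acute
3 of the 4 are acute.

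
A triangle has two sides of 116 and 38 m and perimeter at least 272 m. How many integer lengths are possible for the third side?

36

Triangle inequality: 78 < x < 154. Perimeter ≥ 272 gives x ≥ 272 − 116 − 38 = 118.
So 118 ≤ x < 154; integers 118 through 153: 36 values.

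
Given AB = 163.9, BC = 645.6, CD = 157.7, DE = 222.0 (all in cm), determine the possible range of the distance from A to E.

102.0 ≤ AE ≤ 1189.2 cm

The maximum is all hops collinear in one direction: 163.9 + 645.6 + 157.7 + 222.0 = 1189.2.
The longest hop is 645.6; the others sum to 543.6. Folding the others back against it leaves at least 645.6 − 543.6 = 102.0.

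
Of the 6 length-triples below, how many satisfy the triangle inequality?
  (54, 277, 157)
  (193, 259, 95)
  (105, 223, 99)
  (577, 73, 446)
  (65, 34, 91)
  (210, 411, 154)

2

(54,157,277): 54+157 ≤ 277 → not valid
(95,193,259): 95+193 > 259 → valid
(99,105,223): 99+105 ≤ 223 → not valid
(73,446,577): 73+446 ≤ 577 → not valid
(34,65,91): 34+65 > 91 → valid
(154,210,411): 154+210 ≤ 411 → not valid
2 of the 6 triples form a triangle.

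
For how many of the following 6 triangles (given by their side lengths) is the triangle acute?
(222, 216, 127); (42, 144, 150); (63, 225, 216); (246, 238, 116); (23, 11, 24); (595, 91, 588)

(222,216,127): 127²+216² = 62785 > 49284 = 222² → acute
(42,144,150): 42²+144² = 22500 = 150² → right
(63,225,216): 63²+216² = 50625 = 225² → right
(246,238,116): 116²+238² = 70100 > 60516 = 246² → acute
(23,11,24): 11²+23² = 650 > 576 = 24² → acute
(595,91,588): 91²+588² = 354025 = 595² → right
3 of the 6 are acute.

3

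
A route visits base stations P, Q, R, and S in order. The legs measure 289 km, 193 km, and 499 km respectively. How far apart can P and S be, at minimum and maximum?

The maximum is all hops collinear in one direction: 289 + 193 + 499 = 981.
The longest hop is 499; the others sum to 482. Folding the others back against it leaves at least 499 − 482 = 17.

17 ≤ PS ≤ 981 km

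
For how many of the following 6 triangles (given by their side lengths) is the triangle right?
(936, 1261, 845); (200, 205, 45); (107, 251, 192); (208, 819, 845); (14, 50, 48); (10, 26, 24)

(936,1261,845): 845²+936² = 1590121 = 1261² → right
(200,205,45): 45²+200² = 42025 = 205² → right
(107,251,192): 107²+192² = 48313 < 63001 = 251² → obtuse
(208,819,845): 208²+819² = 714025 = 845² → right
(14,50,48): 14²+48² = 2500 = 50² → right
(10,26,24): 10²+24² = 676 = 26² → right
5 of the 6 are right.

5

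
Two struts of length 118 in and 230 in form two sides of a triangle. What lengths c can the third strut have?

By the triangle inequality, c must be less than 118 + 230 = 348 and greater than |118 − 230| = 112.

112 < c < 348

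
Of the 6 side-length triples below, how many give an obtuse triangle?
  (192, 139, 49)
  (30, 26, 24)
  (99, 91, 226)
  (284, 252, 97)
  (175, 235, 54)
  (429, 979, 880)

1

(192,139,49): 49+139 ≤ 192, not a triangle
(30,26,24): 24²+26² = 1252 > 900 = 30² → acute
(99,91,226): 91+99 ≤ 226, not a triangle
(284,252,97): 97²+252² = 72913 < 80656 = 284² → obtuse
(175,235,54): 54+175 ≤ 235, not a triangle
(429,979,880): 429²+880² = 958441 = 979² → right
1 of the 6 is obtuse.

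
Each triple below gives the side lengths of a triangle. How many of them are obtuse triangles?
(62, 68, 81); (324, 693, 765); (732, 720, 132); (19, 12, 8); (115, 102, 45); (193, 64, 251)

(62,68,81): 62²+68² = 8468 > 6561 = 81² → acute
(324,693,765): 324²+693² = 585225 = 765² → right
(732,720,132): 132²+720² = 535824 = 732² → right
(19,12,8): 8²+12² = 208 < 361 = 19² → obtuse
(115,102,45): 45²+102² = 12429 < 13225 = 115² → obtuse
(193,64,251): 64²+193² = 41345 < 63001 = 251² → obtuse
3 of the 6 are obtuse.

3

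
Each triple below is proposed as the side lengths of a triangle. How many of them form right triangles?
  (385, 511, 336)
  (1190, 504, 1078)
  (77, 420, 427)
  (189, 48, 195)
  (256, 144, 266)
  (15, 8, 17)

(385,511,336): 336²+385² = 261121 = 511² → right
(1190,504,1078): 504²+1078² = 1416100 = 1190² → right
(77,420,427): 77²+420² = 182329 = 427² → right
(189,48,195): 48²+189² = 38025 = 195² → right
(256,144,266): 144²+256² = 86272 > 70756 = 266² → acute
(15,8,17): 8²+15² = 289 = 17² → right
5 of the 6 are right.

5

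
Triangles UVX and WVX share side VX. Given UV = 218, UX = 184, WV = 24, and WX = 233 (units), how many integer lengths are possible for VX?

From triangle UVX: 34 < VX < 402.
From triangle WVX: 209 < VX < 257.
Intersection: 209 < VX < 257, so integers 210 through 256: 47 values.

47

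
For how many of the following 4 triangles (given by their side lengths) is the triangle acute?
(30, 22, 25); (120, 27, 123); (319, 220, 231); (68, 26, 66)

(30,22,25): 22²+25² = 1109 > 900 = 30² → acute
(120,27,123): 27²+120² = 15129 = 123² → right
(319,220,231): 220²+231² = 101761 = 319² → right
(68,26,66): 26²+66² = 5032 > 4624 = 68² → acute
2 of the 4 are acute.

2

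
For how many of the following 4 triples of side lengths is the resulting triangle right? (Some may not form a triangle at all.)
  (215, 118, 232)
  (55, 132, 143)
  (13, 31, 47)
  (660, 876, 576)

2

(215,118,232): 118²+215² = 60149 > 53824 = 232² → acute
(55,132,143): 55²+132² = 20449 = 143² → right
(13,31,47): 13+31 ≤ 47, not a triangle
(660,876,576): 576²+660² = 767376 = 876² → right
2 of the 4 are right.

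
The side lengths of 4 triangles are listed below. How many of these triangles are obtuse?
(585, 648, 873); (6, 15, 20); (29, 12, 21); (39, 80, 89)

2

(585,648,873): 585²+648² = 762129 = 873² → right
(6,15,20): 6²+15² = 261 < 400 = 20² → obtuse
(29,12,21): 12²+21² = 585 < 841 = 29² → obtuse
(39,80,89): 39²+80² = 7921 = 89² → right
2 of the 4 are obtuse.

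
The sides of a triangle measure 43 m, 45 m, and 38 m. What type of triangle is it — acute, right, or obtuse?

acute

Compare the square of the longest side to the sum of squares of the other two: 38² + 43² = 3293 > 2025 = 45².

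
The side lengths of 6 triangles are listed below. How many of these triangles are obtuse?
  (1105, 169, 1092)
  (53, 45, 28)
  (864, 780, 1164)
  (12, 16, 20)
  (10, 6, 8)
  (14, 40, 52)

(1105,169,1092): 169²+1092² = 1221025 = 1105² → right
(53,45,28): 28²+45² = 2809 = 53² → right
(864,780,1164): 780²+864² = 1354896 = 1164² → right
(12,16,20): 12²+16² = 400 = 20² → right
(10,6,8): 6²+8² = 100 = 10² → right
(14,40,52): 14²+40² = 1796 < 2704 = 52² → obtuse
1 of the 6 is obtuse.

1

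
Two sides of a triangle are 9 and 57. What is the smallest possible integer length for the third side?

The third side must be strictly greater than |9 − 57| = 48.
The smallest integer above 48 is 49.

49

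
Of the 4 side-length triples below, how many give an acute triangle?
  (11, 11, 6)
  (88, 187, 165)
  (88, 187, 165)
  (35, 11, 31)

(11,11,6): 6²+11² = 157 > 121 = 11² → acute
(88,187,165): 88²+165² = 34969 = 187² → right
(88,187,165): 88²+165² = 34969 = 187² → right
(35,11,31): 11²+31² = 1082 < 1225 = 35² → obtuse
1 of the 4 is acute.

1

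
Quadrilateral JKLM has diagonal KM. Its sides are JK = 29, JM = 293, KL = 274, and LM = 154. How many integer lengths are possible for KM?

57

From triangle JKM: 264 < KM < 322.
From triangle LKM: 120 < KM < 428.
Intersection: 264 < KM < 322, so integers 265 through 321: 57 values.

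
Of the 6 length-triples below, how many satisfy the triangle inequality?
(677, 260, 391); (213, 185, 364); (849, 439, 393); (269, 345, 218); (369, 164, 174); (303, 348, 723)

2

(260,391,677): 260+391 ≤ 677 → not valid
(185,213,364): 185+213 > 364 → valid
(393,439,849): 393+439 ≤ 849 → not valid
(218,269,345): 218+269 > 345 → valid
(164,174,369): 164+174 ≤ 369 → not valid
(303,348,723): 303+348 ≤ 723 → not valid
2 of the 6 triples form a triangle.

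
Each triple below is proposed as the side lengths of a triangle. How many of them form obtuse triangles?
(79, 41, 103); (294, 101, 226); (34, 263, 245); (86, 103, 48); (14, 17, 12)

4

(79,41,103): 41²+79² = 7922 < 10609 = 103² → obtuse
(294,101,226): 101²+226² = 61277 < 86436 = 294² → obtuse
(34,263,245): 34²+245² = 61181 < 69169 = 263² → obtuse
(86,103,48): 48²+86² = 9700 < 10609 = 103² → obtuse
(14,17,12): 12²+14² = 340 > 289 = 17² → acute
4 of the 5 are obtuse.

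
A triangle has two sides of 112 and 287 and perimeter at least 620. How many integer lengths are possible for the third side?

178

Triangle inequality: 175 < x < 399. Perimeter ≥ 620 gives x ≥ 620 − 112 − 287 = 221.
So 221 ≤ x < 399; integers 221 through 398: 178 values.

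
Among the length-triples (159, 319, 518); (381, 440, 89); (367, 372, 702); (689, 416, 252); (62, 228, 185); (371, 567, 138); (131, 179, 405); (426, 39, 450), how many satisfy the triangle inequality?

(159,319,518): 159+319 ≤ 518 → not valid
(89,381,440): 89+381 > 440 → valid
(367,372,702): 367+372 > 702 → valid
(252,416,689): 252+416 ≤ 689 → not valid
(62,185,228): 62+185 > 228 → valid
(138,371,567): 138+371 ≤ 567 → not valid
(131,179,405): 131+179 ≤ 405 → not valid
(39,426,450): 39+426 > 450 → valid
4 of the 8 triples form a triangle.

4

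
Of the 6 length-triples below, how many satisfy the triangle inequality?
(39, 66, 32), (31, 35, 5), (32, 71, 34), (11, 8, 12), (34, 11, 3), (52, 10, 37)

(32,39,66): 32+39 > 66 → valid
(5,31,35): 5+31 > 35 → valid
(32,34,71): 32+34 ≤ 71 → not valid
(8,11,12): 8+11 > 12 → valid
(3,11,34): 3+11 ≤ 34 → not valid
(10,37,52): 10+37 ≤ 52 → not valid
3 of the 6 triples form a triangle.

3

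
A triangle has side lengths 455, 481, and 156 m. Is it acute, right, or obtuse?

right

Compare the square of the longest side to the sum of squares of the other two: 156² + 455² = 231361 = 481².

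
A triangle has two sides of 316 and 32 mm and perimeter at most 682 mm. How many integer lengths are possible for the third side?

50

Triangle inequality: 284 < x < 348. Perimeter ≤ 682 gives x ≤ 682 − 316 − 32 = 334.
So 284 < x ≤ 334; integers 285 through 334: 50 values.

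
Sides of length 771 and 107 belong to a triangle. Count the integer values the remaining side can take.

The third side lies in the open interval (664, 878).
Integers from 665 to 877 inclusive: 877 − 665 + 1 = 213.

213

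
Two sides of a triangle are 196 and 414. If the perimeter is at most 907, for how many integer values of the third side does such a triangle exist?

Triangle inequality: 218 < x < 610. Perimeter ≤ 907 gives x ≤ 907 − 196 − 414 = 297.
So 218 < x ≤ 297; integers 219 through 297: 79 values.

79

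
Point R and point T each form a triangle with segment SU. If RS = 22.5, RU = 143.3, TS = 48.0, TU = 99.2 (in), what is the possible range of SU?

120.8 < SU < 147.2

From triangle RSU: |22.5 − 143.3| < SU < 22.5 + 143.3, i.e. 120.8 < SU < 165.8.
From triangle TSU: 51.2 < SU < 147.2.
Both must hold, so SU lies in the intersection.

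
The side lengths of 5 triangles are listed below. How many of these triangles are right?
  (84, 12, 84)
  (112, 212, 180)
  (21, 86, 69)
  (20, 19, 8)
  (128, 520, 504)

2

(84,12,84): 12²+84² = 7200 > 7056 = 84² → acute
(112,212,180): 112²+180² = 44944 = 212² → right
(21,86,69): 21²+69² = 5202 < 7396 = 86² → obtuse
(20,19,8): 8²+19² = 425 > 400 = 20² → acute
(128,520,504): 128²+504² = 270400 = 520² → right
2 of the 5 are right.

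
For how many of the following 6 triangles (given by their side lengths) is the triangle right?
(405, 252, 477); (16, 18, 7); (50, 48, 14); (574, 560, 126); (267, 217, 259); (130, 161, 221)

(405,252,477): 252²+405² = 227529 = 477² → right
(16,18,7): 7²+16² = 305 < 324 = 18² → obtuse
(50,48,14): 14²+48² = 2500 = 50² → right
(574,560,126): 126²+560² = 329476 = 574² → right
(267,217,259): 217²+259² = 114170 > 71289 = 267² → acute
(130,161,221): 130²+161² = 42821 < 48841 = 221² → obtuse
3 of the 6 are right.

3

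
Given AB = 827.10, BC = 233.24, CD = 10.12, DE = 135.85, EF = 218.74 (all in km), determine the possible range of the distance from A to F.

The maximum is all hops collinear in one direction: 827.10 + 233.24 + 10.12 + 135.85 + 218.74 = 1425.05.
The longest hop is 827.10; the others sum to 597.95. Folding the others back against it leaves at least 827.10 − 597.95 = 229.15.

229.15 ≤ AF ≤ 1425.05 km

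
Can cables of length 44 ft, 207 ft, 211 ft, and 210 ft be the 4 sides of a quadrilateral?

Yes

A quadrilateral exists iff every side is shorter than the sum of the others — equivalently, the longest side is less than the sum of the rest.
Longest side 211 < 461 (sum of the remaining 3), so yes.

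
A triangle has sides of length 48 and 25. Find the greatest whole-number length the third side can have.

The third side must be strictly less than 48 + 25 = 73.
The largest integer below 73 is 72.

72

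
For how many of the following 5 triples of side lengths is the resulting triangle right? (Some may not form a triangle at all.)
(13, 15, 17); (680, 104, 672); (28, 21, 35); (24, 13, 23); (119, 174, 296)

2

(13,15,17): 13²+15² = 394 > 289 = 17² → acute
(680,104,672): 104²+672² = 462400 = 680² → right
(28,21,35): 21²+28² = 1225 = 35² → right
(24,13,23): 13²+23² = 698 > 576 = 24² → acute
(119,174,296): 119+174 ≤ 296, not a triangle
2 of the 5 are right.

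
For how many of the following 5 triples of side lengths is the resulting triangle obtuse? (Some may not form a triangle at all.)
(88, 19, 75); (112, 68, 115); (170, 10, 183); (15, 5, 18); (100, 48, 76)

(88,19,75): 19²+75² = 5986 < 7744 = 88² → obtuse
(112,68,115): 68²+112² = 17168 > 13225 = 115² → acute
(170,10,183): 10+170 ≤ 183, not a triangle
(15,5,18): 5²+15² = 250 < 324 = 18² → obtuse
(100,48,76): 48²+76² = 8080 < 10000 = 100² → obtuse
3 of the 5 are obtuse.

3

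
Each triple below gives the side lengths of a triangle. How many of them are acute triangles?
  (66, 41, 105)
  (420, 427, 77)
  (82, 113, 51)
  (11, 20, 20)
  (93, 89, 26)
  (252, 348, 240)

1

(66,41,105): 41²+66² = 6037 < 11025 = 105² → obtuse
(420,427,77): 77²+420² = 182329 = 427² → right
(82,113,51): 51²+82² = 9325 < 12769 = 113² → obtuse
(11,20,20): 11²+20² = 521 > 400 = 20² → acute
(93,89,26): 26²+89² = 8597 < 8649 = 93² → obtuse
(252,348,240): 240²+252² = 121104 = 348² → right
1 of the 6 is acute.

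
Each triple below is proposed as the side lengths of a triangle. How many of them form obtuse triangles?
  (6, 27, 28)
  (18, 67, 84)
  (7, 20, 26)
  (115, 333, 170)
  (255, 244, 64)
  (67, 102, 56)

5

(6,27,28): 6²+27² = 765 < 784 = 28² → obtuse
(18,67,84): 18²+67² = 4813 < 7056 = 84² → obtuse
(7,20,26): 7²+20² = 449 < 676 = 26² → obtuse
(115,333,170): 115+170 ≤ 333, not a triangle
(255,244,64): 64²+244² = 63632 < 65025 = 255² → obtuse
(67,102,56): 56²+67² = 7625 < 10404 = 102² → obtuse
5 of the 6 are obtuse.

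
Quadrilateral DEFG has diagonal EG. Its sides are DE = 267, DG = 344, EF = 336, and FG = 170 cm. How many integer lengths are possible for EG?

From triangle DEG: 77 < EG < 611.
From triangle FEG: 166 < EG < 506.
Intersection: 166 < EG < 506, so integers 167 through 505: 339 values.

339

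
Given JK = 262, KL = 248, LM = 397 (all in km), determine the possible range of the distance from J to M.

0 ≤ JM ≤ 907 km

The maximum is all hops collinear in one direction: 262 + 248 + 397 = 907.
The longest hop is 397; the others sum to 510. Since 397 ≤ 510, the path can fold back on itself completely, so the minimum distance is 0.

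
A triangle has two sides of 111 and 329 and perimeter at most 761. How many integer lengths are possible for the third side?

Triangle inequality: 218 < x < 440. Perimeter ≤ 761 gives x ≤ 761 − 111 − 329 = 321.
So 218 < x ≤ 321; integers 219 through 321: 103 values.

103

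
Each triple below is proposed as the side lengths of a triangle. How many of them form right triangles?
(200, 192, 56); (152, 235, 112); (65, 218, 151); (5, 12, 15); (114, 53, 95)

1

(200,192,56): 56²+192² = 40000 = 200² → right
(152,235,112): 112²+152² = 35648 < 55225 = 235² → obtuse
(65,218,151): 65+151 ≤ 218, not a triangle
(5,12,15): 5²+12² = 169 < 225 = 15² → obtuse
(114,53,95): 53²+95² = 11834 < 12996 = 114² → obtuse
1 of the 5 is right.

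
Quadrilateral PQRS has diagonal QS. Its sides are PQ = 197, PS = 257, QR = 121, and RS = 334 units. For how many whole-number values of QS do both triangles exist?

240

From triangle PQS: 60 < QS < 454.
From triangle RQS: 213 < QS < 455.
Intersection: 213 < QS < 454, so integers 214 through 453: 240 values.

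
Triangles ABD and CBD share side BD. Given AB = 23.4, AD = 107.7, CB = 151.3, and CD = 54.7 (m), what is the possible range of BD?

96.6 < BD < 131.1

From triangle ABD: |23.4 − 107.7| < BD < 23.4 + 107.7, i.e. 84.3 < BD < 131.1.
From triangle CBD: 96.6 < BD < 206.0.
Both must hold, so BD lies in the intersection.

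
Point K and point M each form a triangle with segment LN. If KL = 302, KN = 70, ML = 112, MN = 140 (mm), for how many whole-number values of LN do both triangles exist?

19

From triangle KLN: 232 < LN < 372.
From triangle MLN: 28 < LN < 252.
Intersection: 232 < LN < 252, so integers 233 through 251: 19 values.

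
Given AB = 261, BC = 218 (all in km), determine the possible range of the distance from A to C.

43 ≤ AC ≤ 479 km

By the triangle inequality, |261 − 218| ≤ AC ≤ 261 + 218.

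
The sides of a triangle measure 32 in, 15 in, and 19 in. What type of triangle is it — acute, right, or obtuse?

Compare the square of the longest side to the sum of squares of the other two: 15² + 19² = 586 < 1024 = 32².

obtuse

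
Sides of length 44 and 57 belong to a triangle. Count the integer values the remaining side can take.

The third side lies in the open interval (13, 101).
Integers from 14 to 100 inclusive: 100 − 14 + 1 = 87.

87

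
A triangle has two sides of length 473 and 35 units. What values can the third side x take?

438 < x < 508 (units)

By the triangle inequality, x must be less than 473 + 35 = 508 and greater than |473 − 35| = 438.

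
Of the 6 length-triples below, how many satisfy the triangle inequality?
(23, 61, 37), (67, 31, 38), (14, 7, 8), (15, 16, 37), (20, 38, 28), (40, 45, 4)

3

(23,37,61): 23+37 ≤ 61 → not valid
(31,38,67): 31+38 > 67 → valid
(7,8,14): 7+8 > 14 → valid
(15,16,37): 15+16 ≤ 37 → not valid
(20,28,38): 20+28 > 38 → valid
(4,40,45): 4+40 ≤ 45 → not valid
3 of the 6 triples form a triangle.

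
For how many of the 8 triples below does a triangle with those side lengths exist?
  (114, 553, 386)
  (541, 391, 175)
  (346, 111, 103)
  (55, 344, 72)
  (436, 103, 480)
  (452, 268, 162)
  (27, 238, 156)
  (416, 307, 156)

3

(114,386,553): 114+386 ≤ 553 → not valid
(175,391,541): 175+391 > 541 → valid
(103,111,346): 103+111 ≤ 346 → not valid
(55,72,344): 55+72 ≤ 344 → not valid
(103,436,480): 103+436 > 480 → valid
(162,268,452): 162+268 ≤ 452 → not valid
(27,156,238): 27+156 ≤ 238 → not valid
(156,307,416): 156+307 > 416 → valid
3 of the 8 triples form a triangle.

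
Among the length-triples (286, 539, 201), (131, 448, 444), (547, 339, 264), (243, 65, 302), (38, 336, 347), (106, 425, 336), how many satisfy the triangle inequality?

5

(201,286,539): 201+286 ≤ 539 → not valid
(131,444,448): 131+444 > 448 → valid
(264,339,547): 264+339 > 547 → valid
(65,243,302): 65+243 > 302 → valid
(38,336,347): 38+336 > 347 → valid
(106,336,425): 106+336 > 425 → valid
5 of the 6 triples form a triangle.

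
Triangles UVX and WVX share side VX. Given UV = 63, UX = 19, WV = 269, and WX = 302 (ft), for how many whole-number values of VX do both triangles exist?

From triangle UVX: 44 < VX < 82.
From triangle WVX: 33 < VX < 571.
Intersection: 44 < VX < 82, so integers 45 through 81: 37 values.

37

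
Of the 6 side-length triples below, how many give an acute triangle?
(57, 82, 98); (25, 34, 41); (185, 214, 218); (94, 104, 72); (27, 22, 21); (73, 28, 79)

(57,82,98): 57²+82² = 9973 > 9604 = 98² → acute
(25,34,41): 25²+34² = 1781 > 1681 = 41² → acute
(185,214,218): 185²+214² = 80021 > 47524 = 218² → acute
(94,104,72): 72²+94² = 14020 > 10816 = 104² → acute
(27,22,21): 21²+22² = 925 > 729 = 27² → acute
(73,28,79): 28²+73² = 6113 < 6241 = 79² → obtuse
5 of the 6 are acute.

5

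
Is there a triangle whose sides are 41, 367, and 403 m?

Yes

The longest side is 403, and the other two sum to 408.
Since 408 > 403, the triangle inequality holds.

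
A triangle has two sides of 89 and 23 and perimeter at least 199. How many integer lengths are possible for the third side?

25

Triangle inequality: 66 < x < 112. Perimeter ≥ 199 gives x ≥ 199 − 89 − 23 = 87.
So 87 ≤ x < 112; integers 87 through 111: 25 values.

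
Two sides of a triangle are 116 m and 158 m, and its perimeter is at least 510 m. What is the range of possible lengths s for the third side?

236 ≤ s < 274

Triangle inequality alone gives 42 < s < 274.
The perimeter condition gives s ≥ 510 − 116 − 158 = 236.
Intersecting the two: 236 ≤ s < 274.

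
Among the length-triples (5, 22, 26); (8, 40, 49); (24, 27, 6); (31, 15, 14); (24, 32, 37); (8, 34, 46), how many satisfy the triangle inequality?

3

(5,22,26): 5+22 > 26 → valid
(8,40,49): 8+40 ≤ 49 → not valid
(6,24,27): 6+24 > 27 → valid
(14,15,31): 14+15 ≤ 31 → not valid
(24,32,37): 24+32 > 37 → valid
(8,34,46): 8+34 ≤ 46 → not valid
3 of the 6 triples form a triangle.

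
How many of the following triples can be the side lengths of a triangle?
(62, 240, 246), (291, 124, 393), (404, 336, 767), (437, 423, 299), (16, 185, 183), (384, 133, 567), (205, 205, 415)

(62,240,246): 62+240 > 246 → valid
(124,291,393): 124+291 > 393 → valid
(336,404,767): 336+404 ≤ 767 → not valid
(299,423,437): 299+423 > 437 → valid
(16,183,185): 16+183 > 185 → valid
(133,384,567): 133+384 ≤ 567 → not valid
(205,205,415): 205+205 ≤ 415 → not valid
4 of the 7 triples form a triangle.

4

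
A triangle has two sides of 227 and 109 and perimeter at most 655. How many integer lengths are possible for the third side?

201

Triangle inequality: 118 < x < 336. Perimeter ≤ 655 gives x ≤ 655 − 227 − 109 = 319.
So 118 < x ≤ 319; integers 119 through 319: 201 values.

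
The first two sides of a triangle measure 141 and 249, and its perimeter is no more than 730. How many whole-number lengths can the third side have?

Triangle inequality: 108 < x < 390. Perimeter ≤ 730 gives x ≤ 730 − 141 − 249 = 340.
So 108 < x ≤ 340; integers 109 through 340: 232 values.

232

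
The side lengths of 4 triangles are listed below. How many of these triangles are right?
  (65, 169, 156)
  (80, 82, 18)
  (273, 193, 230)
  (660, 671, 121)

3

(65,169,156): 65²+156² = 28561 = 169² → right
(80,82,18): 18²+80² = 6724 = 82² → right
(273,193,230): 193²+230² = 90149 > 74529 = 273² → acute
(660,671,121): 121²+660² = 450241 = 671² → right
3 of the 4 are right.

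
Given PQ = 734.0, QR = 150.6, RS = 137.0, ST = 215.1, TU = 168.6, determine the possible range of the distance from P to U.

The maximum is all hops collinear in one direction: 734.0 + 150.6 + 137.0 + 215.1 + 168.6 = 1405.3.
The longest hop is 734.0; the others sum to 671.3. Folding the others back against it leaves at least 734.0 − 671.3 = 62.7.

62.7 ≤ PU ≤ 1405.3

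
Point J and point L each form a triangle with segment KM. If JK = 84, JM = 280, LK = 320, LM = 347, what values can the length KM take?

From triangle JKM: |84 − 280| < KM < 84 + 280, i.e. 196 < KM < 364.
From triangle LKM: 27 < KM < 667.
Both must hold, so KM lies in the intersection.

196 < KM < 364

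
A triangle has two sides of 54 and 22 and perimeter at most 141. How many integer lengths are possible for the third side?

33

Triangle inequality: 32 < x < 76. Perimeter ≤ 141 gives x ≤ 141 − 54 − 22 = 65.
So 32 < x ≤ 65; integers 33 through 65: 33 values.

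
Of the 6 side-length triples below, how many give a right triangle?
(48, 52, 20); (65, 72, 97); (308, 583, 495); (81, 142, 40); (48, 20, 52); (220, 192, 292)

5

(48,52,20): 20²+48² = 2704 = 52² → right
(65,72,97): 65²+72² = 9409 = 97² → right
(308,583,495): 308²+495² = 339889 = 583² → right
(81,142,40): 40+81 ≤ 142, not a triangle
(48,20,52): 20²+48² = 2704 = 52² → right
(220,192,292): 192²+220² = 85264 = 292² → right
5 of the 6 are right.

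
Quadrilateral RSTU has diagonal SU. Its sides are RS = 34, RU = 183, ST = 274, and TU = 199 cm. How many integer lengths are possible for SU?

From triangle RSU: 149 < SU < 217.
From triangle TSU: 75 < SU < 473.
Intersection: 149 < SU < 217, so integers 150 through 216: 67 values.

67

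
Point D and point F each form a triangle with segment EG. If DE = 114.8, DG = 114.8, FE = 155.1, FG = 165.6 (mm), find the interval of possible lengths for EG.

10.5 < EG < 229.6

From triangle DEG: |114.8 − 114.8| < EG < 114.8 + 114.8, i.e. 0.0 < EG < 229.6.
From triangle FEG: 10.5 < EG < 320.7.
Both must hold, so EG lies in the intersection.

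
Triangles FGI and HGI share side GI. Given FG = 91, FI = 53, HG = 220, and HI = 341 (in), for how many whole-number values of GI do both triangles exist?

From triangle FGI: 38 < GI < 144.
From triangle HGI: 121 < GI < 561.
Intersection: 121 < GI < 144, so integers 122 through 143: 22 values.

22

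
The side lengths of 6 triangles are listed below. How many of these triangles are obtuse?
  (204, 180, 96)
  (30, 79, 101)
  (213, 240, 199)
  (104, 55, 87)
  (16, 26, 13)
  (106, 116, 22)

4

(204,180,96): 96²+180² = 41616 = 204² → right
(30,79,101): 30²+79² = 7141 < 10201 = 101² → obtuse
(213,240,199): 199²+213² = 84970 > 57600 = 240² → acute
(104,55,87): 55²+87² = 10594 < 10816 = 104² → obtuse
(16,26,13): 13²+16² = 425 < 676 = 26² → obtuse
(106,116,22): 22²+106² = 11720 < 13456 = 116² → obtuse
4 of the 6 are obtuse.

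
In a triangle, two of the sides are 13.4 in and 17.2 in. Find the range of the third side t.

By the triangle inequality, t must be less than 13.4 + 17.2 = 30.6 and greater than |13.4 − 17.2| = 3.8.

3.8 < t < 30.6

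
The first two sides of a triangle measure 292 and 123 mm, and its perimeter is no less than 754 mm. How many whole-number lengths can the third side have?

Triangle inequality: 169 < x < 415. Perimeter ≥ 754 gives x ≥ 754 − 292 − 123 = 339.
So 339 ≤ x < 415; integers 339 through 414: 76 values.

76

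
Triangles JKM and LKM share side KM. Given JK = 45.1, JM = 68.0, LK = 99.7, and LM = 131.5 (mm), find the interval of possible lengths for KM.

31.8 < KM < 113.1

From triangle JKM: |45.1 − 68.0| < KM < 45.1 + 68.0, i.e. 22.9 < KM < 113.1.
From triangle LKM: 31.8 < KM < 231.2.
Both must hold, so KM lies in the intersection.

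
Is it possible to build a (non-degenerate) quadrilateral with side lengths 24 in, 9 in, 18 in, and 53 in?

No

For a quadrilateral, each side must be shorter than the sum of the others.
Here the longest side is 53, but the remaining 3 sides sum to only 51.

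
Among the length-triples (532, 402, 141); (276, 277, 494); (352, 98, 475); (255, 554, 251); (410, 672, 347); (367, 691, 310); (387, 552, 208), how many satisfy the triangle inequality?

(141,402,532): 141+402 > 532 → valid
(276,277,494): 276+277 > 494 → valid
(98,352,475): 98+352 ≤ 475 → not valid
(251,255,554): 251+255 ≤ 554 → not valid
(347,410,672): 347+410 > 672 → valid
(310,367,691): 310+367 ≤ 691 → not valid
(208,387,552): 208+387 > 552 → valid
4 of the 7 triples form a triangle.

4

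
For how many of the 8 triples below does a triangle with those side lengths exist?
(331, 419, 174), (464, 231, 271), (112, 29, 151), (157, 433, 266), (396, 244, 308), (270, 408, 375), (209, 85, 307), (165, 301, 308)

(174,331,419): 174+331 > 419 → valid
(231,271,464): 231+271 > 464 → valid
(29,112,151): 29+112 ≤ 151 → not valid
(157,266,433): 157+266 ≤ 433 → not valid
(244,308,396): 244+308 > 396 → valid
(270,375,408): 270+375 > 408 → valid
(85,209,307): 85+209 ≤ 307 → not valid
(165,301,308): 165+301 > 308 → valid
5 of the 8 triples form a triangle.

5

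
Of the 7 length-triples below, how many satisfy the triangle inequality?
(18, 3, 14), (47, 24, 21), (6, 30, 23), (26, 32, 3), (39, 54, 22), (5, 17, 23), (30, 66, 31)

(3,14,18): 3+14 ≤ 18 → not valid
(21,24,47): 21+24 ≤ 47 → not valid
(6,23,30): 6+23 ≤ 30 → not valid
(3,26,32): 3+26 ≤ 32 → not valid
(22,39,54): 22+39 > 54 → valid
(5,17,23): 5+17 ≤ 23 → not valid
(30,31,66): 30+31 ≤ 66 → not valid
1 of the 7 triples forms a triangle.

1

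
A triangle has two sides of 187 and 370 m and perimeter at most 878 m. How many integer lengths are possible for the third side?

Triangle inequality: 183 < x < 557. Perimeter ≤ 878 gives x ≤ 878 − 187 − 370 = 321.
So 183 < x ≤ 321; integers 184 through 321: 138 values.

138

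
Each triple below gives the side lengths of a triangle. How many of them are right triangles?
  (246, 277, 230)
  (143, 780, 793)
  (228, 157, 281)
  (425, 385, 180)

2

(246,277,230): 230²+246² = 113416 > 76729 = 277² → acute
(143,780,793): 143²+780² = 628849 = 793² → right
(228,157,281): 157²+228² = 76633 < 78961 = 281² → obtuse
(425,385,180): 180²+385² = 180625 = 425² → right
2 of the 4 are right.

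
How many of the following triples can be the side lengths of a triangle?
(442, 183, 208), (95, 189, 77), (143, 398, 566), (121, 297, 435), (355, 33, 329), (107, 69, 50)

2

(183,208,442): 183+208 ≤ 442 → not valid
(77,95,189): 77+95 ≤ 189 → not valid
(143,398,566): 143+398 ≤ 566 → not valid
(121,297,435): 121+297 ≤ 435 → not valid
(33,329,355): 33+329 > 355 → valid
(50,69,107): 50+69 > 107 → valid
2 of the 6 triples form a triangle.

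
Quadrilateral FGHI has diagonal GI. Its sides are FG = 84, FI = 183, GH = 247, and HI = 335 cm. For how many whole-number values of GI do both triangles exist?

From triangle FGI: 99 < GI < 267.
From triangle HGI: 88 < GI < 582.
Intersection: 99 < GI < 267, so integers 100 through 266: 167 values.

167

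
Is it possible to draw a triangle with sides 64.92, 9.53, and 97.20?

No

The longest side is 97.20, but the other two sum to only 74.45.
74.45 < 97.20, so the triangle inequality fails.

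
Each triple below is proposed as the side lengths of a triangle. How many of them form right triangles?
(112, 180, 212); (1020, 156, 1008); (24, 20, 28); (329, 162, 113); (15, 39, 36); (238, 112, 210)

(112,180,212): 112²+180² = 44944 = 212² → right
(1020,156,1008): 156²+1008² = 1040400 = 1020² → right
(24,20,28): 20²+24² = 976 > 784 = 28² → acute
(329,162,113): 113+162 ≤ 329, not a triangle
(15,39,36): 15²+36² = 1521 = 39² → right
(238,112,210): 112²+210² = 56644 = 238² → right
4 of the 6 are right.

4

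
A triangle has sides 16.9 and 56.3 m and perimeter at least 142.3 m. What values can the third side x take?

69.1 ≤ x < 73.2

Triangle inequality alone gives 39.4 < x < 73.2.
The perimeter condition gives x ≥ 142.3 − 16.9 − 56.3 = 69.1.
Intersecting the two: 69.1 ≤ x < 73.2.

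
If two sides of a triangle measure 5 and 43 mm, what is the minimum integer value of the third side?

39

The third side must be strictly greater than |5 − 43| = 38.
The smallest integer above 38 is 39.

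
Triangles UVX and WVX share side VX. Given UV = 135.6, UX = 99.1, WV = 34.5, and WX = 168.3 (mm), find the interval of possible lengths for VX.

133.8 < VX < 202.8

From triangle UVX: |135.6 − 99.1| < VX < 135.6 + 99.1, i.e. 36.5 < VX < 234.7.
From triangle WVX: 133.8 < VX < 202.8.
Both must hold, so VX lies in the intersection.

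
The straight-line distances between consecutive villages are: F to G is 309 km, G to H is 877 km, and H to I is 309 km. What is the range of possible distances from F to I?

The maximum is all hops collinear in one direction: 309 + 877 + 309 = 1495.
The longest hop is 877; the others sum to 618. Folding the others back against it leaves at least 877 − 618 = 259.

259 ≤ FI ≤ 1495 km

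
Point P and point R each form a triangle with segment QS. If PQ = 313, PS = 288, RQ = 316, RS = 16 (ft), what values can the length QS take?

From triangle PQS: |313 − 288| < QS < 313 + 288, i.e. 25 < QS < 601.
From triangle RQS: 300 < QS < 332.
Both must hold, so QS lies in the intersection.

300 < QS < 332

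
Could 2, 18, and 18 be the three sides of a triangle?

Yes

The longest side is 18, and the other two sum to 20.
Since 20 > 18, the triangle inequality holds.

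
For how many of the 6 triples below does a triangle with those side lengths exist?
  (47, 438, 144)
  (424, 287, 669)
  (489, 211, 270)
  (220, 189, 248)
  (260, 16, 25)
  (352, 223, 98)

2

(47,144,438): 47+144 ≤ 438 → not valid
(287,424,669): 287+424 > 669 → valid
(211,270,489): 211+270 ≤ 489 → not valid
(189,220,248): 189+220 > 248 → valid
(16,25,260): 16+25 ≤ 260 → not valid
(98,223,352): 98+223 ≤ 352 → not valid
2 of the 6 triples form a triangle.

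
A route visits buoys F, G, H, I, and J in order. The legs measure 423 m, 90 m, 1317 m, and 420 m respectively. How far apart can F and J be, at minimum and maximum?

The maximum is all hops collinear in one direction: 423 + 90 + 1317 + 420 = 2250.
The longest hop is 1317; the others sum to 933. Folding the others back against it leaves at least 1317 − 933 = 384.

384 ≤ FJ ≤ 2250 m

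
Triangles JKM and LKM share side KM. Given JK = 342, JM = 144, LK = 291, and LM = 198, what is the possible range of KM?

198 < KM < 486

From triangle JKM: |342 − 144| < KM < 342 + 144, i.e. 198 < KM < 486.
From triangle LKM: 93 < KM < 489.
Both must hold, so KM lies in the intersection.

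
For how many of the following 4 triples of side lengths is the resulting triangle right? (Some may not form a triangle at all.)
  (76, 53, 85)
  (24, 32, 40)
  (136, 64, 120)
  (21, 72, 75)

(76,53,85): 53²+76² = 8585 > 7225 = 85² → acute
(24,32,40): 24²+32² = 1600 = 40² → right
(136,64,120): 64²+120² = 18496 = 136² → right
(21,72,75): 21²+72² = 5625 = 75² → right
3 of the 4 are right.

3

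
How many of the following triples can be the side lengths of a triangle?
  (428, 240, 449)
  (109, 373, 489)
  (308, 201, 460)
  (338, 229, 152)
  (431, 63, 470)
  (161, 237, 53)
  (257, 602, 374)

(240,428,449): 240+428 > 449 → valid
(109,373,489): 109+373 ≤ 489 → not valid
(201,308,460): 201+308 > 460 → valid
(152,229,338): 152+229 > 338 → valid
(63,431,470): 63+431 > 470 → valid
(53,161,237): 53+161 ≤ 237 → not valid
(257,374,602): 257+374 > 602 → valid
5 of the 7 triples form a triangle.

5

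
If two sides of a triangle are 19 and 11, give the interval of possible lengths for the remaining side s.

By the triangle inequality, s must be less than 19 + 11 = 30 and greater than |19 − 11| = 8.

8 < s < 30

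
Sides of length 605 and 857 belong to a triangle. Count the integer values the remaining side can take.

The third side lies in the open interval (252, 1462).
Integers from 253 to 1461 inclusive: 1461 − 253 + 1 = 1209.

1209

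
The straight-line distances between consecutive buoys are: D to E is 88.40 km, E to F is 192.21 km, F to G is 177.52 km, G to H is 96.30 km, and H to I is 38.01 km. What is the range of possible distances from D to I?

0 ≤ DI ≤ 592.44 km

The maximum is all hops collinear in one direction: 88.40 + 192.21 + 177.52 + 96.30 + 38.01 = 592.44.
The longest hop is 192.21; the others sum to 400.23. Since 192.21 ≤ 400.23, the path can fold back on itself completely, so the minimum distance is 0.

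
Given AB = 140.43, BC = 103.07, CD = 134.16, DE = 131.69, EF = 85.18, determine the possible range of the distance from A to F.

The maximum is all hops collinear in one direction: 140.43 + 103.07 + 134.16 + 131.69 + 85.18 = 594.53.
The longest hop is 140.43; the others sum to 454.10. Since 140.43 ≤ 454.10, the path can fold back on itself completely, so the minimum distance is 0.

0 ≤ AF ≤ 594.53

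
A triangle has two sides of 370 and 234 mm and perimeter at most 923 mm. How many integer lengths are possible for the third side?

Triangle inequality: 136 < x < 604. Perimeter ≤ 923 gives x ≤ 923 − 370 − 234 = 319.
So 136 < x ≤ 319; integers 137 through 319: 183 values.

183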